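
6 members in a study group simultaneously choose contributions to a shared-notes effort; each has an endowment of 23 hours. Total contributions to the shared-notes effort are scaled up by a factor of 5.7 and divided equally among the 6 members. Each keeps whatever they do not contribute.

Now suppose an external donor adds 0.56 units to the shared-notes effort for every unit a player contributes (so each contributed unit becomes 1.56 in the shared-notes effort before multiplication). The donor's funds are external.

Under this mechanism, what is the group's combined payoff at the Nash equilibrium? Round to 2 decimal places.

With the mechanism, a contributed unit returns 5.7 × 1.56 / 6 = 1.4820 per unit of net cost to the contributor — now above 1 — so contributing fully is weakly dominant for every player.
So the Nash equilibrium is full contribution by all 6; the group earns 5.7 × 1.56 × 138 = 1227.10.

1227.10 hours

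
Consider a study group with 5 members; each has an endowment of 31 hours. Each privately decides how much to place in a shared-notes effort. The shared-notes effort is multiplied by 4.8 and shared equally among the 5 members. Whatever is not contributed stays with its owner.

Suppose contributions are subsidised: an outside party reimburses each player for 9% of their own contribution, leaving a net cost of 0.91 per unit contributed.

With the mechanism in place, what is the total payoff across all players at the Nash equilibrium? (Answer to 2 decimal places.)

With the mechanism, a contributed unit returns (4.8/5) / 0.91 = 1.0549 per unit of net cost to the contributor — now above 1 — so contributing fully is weakly dominant for every player.
So the Nash equilibrium is full contribution by all 5; the group earns 5 × (31 × 0.09 + 4.8 × 31) = 757.95.

757.95 hours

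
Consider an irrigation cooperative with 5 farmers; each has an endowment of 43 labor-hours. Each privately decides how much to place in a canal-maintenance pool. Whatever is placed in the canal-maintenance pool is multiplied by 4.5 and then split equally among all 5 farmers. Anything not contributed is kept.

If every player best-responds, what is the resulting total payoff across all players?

215.00 labor-hours

Each contributed unit returns 4.5/5 = 0.9000 to its contributor — below 1 — so contributing 0 is dominant for every player. At the Nash equilibrium everyone keeps their 43, and the group total is 5 × 43 = 215.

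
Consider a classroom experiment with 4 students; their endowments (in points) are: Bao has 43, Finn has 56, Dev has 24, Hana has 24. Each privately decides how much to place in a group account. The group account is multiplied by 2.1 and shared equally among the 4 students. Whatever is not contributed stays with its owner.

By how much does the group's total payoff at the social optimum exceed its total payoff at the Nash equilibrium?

161.70 points

The private return per contributed unit is 2.1/4 = 0.5250 < 1 for every player regardless of endowment, so the Nash equilibrium is zero contribution and the group total is Σ E_j = 43 + 56 + 24 + 24 = 147.
Each contributed unit returns 2.100 to the group, so the social optimum is full contribution by everyone: group total = 2.100 × 147 = 308.70.
Efficiency loss = (2.100 − 1) × 147 = 161.70.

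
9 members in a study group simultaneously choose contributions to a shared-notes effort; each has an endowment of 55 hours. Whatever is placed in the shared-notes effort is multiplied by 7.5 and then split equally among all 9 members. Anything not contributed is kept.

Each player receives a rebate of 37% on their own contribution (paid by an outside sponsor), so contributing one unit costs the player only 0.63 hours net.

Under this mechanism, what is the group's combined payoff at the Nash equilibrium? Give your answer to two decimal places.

The effective private return per unit is now (7.5/9) / 0.63 = 1.3228 > 1, so every player's dominant strategy flips to full contribution.
So the Nash equilibrium is full contribution by all 9; the group earns 9 × (55 × 0.37 + 7.5 × 55) = 3895.65.

3895.65 hours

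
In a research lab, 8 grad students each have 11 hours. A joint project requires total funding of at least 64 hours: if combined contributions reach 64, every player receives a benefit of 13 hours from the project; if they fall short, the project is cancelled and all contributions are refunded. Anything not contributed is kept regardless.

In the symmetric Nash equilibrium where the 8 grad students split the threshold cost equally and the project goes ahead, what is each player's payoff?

Equal share of the threshold: 64/8 = 8.
At this profile no one gains by cutting their contribution: any cut drops the total below 64, the project is cancelled, contributions are refunded, and the deviator ends with 11, which is less than 11 − 8 + 13 = 16. Contributing more than 8 just wastes the excess. So contributing exactly 8 is a best response.
Each player's payoff: 11 − 8 + 13 = 16.

16 hours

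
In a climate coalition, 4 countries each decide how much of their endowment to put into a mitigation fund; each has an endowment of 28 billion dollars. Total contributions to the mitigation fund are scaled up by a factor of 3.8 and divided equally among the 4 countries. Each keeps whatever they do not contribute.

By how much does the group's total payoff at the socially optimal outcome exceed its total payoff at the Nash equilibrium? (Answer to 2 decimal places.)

Each contributed unit returns 3.8/4 = 0.9500 to its contributor — below 1 — so contributing 0 is dominant for every player. At the Nash equilibrium everyone keeps their 28, and the group total is 4 × 28 = 112.
Each contributed unit returns 3.800 to the group as a whole (0.9500 to each of 4 players), which exceeds 1, so the social optimum is full contribution: group total = 3.800 × 112 = 425.60.
Efficiency loss = 425.60 − 112 = 313.60.

313.60 billion dollars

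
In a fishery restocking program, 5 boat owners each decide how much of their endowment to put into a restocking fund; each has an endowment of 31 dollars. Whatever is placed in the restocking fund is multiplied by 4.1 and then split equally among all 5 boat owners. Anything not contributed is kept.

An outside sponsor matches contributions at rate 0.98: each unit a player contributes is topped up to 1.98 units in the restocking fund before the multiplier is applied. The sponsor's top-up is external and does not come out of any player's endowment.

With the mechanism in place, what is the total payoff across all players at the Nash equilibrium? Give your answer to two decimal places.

1258.29 dollars

Under the mechanism each unit contributed yields 4.1 × 1.98 / 5 = 1.6236 back to its contributor per unit of net cost, which exceeds 1, making full contribution the dominant choice for everyone.
So the Nash equilibrium is full contribution by all 5; the group earns 4.1 × 1.98 × 155 = 1258.29.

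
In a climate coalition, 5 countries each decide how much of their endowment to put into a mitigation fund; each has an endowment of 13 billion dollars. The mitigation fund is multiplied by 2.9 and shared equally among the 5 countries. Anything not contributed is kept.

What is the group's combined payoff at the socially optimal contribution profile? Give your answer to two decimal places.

Each contributed unit returns 2.900 to the group as a whole (0.5800 to each of 5 players), which exceeds 1, so the social optimum is full contribution: group total = 2.900 × 65 = 188.50.

188.50 billion dollars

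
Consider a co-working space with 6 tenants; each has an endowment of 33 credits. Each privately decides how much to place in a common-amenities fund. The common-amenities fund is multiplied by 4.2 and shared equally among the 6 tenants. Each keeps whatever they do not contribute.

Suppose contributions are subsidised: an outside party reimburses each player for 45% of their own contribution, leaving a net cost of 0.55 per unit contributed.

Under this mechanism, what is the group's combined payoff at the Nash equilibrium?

920.70 credits

Under the mechanism each unit contributed yields (4.2/6) / 0.55 = 1.2727 back to its contributor per unit of net cost, which exceeds 1, making full contribution the dominant choice for everyone.
So the Nash equilibrium is full contribution by all 6; the group earns 6 × (33 × 0.45 + 4.2 × 33) = 920.70.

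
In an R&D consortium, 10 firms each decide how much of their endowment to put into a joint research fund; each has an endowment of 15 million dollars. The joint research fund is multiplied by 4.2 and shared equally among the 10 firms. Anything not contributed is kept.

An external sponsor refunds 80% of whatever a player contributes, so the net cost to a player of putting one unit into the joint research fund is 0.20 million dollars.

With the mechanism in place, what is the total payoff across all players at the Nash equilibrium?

Under the mechanism each unit contributed yields (4.2/10) / 0.20 = 2.1000 back to its contributor per unit of net cost, which exceeds 1, making full contribution the dominant choice for everyone.
So the Nash equilibrium is full contribution by all 10; the group earns 10 × (15 × 0.80 + 4.2 × 15) = 750.00.

750.00 million dollars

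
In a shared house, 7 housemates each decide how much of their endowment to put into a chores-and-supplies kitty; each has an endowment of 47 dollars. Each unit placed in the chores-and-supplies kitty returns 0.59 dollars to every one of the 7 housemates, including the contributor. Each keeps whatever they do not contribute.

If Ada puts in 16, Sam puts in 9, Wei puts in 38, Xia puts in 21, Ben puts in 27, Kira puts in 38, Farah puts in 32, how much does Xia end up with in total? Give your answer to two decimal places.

Total contributed: 16 + 9 + 38 + 21 + 27 + 38 + 32 = 181.
Each receives 0.59 × 181 = 106.79 from the chores-and-supplies kitty.
Xia keeps 47 − 21 = 26, so Xia's payoff is 26 + 106.79 = 132.79.

132.79 dollars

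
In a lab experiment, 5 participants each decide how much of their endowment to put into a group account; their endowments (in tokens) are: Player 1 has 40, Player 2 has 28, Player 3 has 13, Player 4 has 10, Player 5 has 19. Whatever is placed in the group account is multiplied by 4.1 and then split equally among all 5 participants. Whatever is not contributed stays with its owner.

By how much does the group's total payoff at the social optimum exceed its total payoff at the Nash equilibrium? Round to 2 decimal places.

341.00 tokens

The private return per contributed unit is 4.1/5 = 0.8200 < 1 for every player regardless of endowment, so the Nash equilibrium is zero contribution and the group total is Σ E_j = 40 + 28 + 13 + 10 + 19 = 110.
Each contributed unit returns 4.100 to the group, so the social optimum is full contribution by everyone: group total = 4.100 × 110 = 451.00.
Efficiency loss = (4.100 − 1) × 110 = 341.00.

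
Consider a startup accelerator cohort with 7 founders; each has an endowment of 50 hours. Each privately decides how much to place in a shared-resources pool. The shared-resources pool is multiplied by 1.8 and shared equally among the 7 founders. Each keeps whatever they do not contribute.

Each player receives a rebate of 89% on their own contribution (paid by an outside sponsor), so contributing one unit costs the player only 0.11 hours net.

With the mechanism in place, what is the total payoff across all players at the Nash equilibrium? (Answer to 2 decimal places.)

941.50 hours

With the mechanism, a contributed unit returns (1.8/7) / 0.11 = 2.3377 per unit of net cost to the contributor — now above 1 — so contributing fully is weakly dominant for every player.
So the Nash equilibrium is full contribution by all 7; the group earns 7 × (50 × 0.89 + 1.8 × 50) = 941.50.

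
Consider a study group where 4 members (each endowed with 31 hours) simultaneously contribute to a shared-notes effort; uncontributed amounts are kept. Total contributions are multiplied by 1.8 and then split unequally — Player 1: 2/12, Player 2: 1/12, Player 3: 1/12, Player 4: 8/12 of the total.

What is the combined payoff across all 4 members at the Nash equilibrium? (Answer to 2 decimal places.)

148.80 hours

Each unit j contributes comes back to j as 1.8 × (j's share), so j prefers to contribute only if that share exceeds 1/1.8 = 0.5556; otherwise keeping the unit dominates.
Player 4 alone (share 8/12) is above the threshold, contributing 31; the remaining 3 contribute 0. Total contributed: 31.
The shared-notes effort pays out 1.8 × 31 = 55.80 in total (split across the unequal shares, but the aggregate is all that matters for the group sum).
The 3 free-riders keep 31 each, adding 93. Group total = 93 + 55.80 = 148.80.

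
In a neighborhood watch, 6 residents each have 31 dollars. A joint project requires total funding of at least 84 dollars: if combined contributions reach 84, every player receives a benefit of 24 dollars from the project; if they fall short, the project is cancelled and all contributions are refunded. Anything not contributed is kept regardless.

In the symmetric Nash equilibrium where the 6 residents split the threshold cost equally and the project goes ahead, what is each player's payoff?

Equal share of the threshold: 84/6 = 14.
At this profile no one gains by cutting their contribution: any cut drops the total below 84, the project is cancelled, contributions are refunded, and the deviator ends with 31, which is less than 31 − 14 + 24 = 41. Contributing more than 14 just wastes the excess. So contributing exactly 14 is a best response.
Each player's payoff: 31 − 14 + 24 = 41.

41 dollars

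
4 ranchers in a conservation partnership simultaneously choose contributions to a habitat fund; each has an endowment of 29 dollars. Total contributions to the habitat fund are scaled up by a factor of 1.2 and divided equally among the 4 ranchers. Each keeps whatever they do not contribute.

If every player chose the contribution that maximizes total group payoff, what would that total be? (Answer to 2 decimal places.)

139.20 dollars

Each contributed unit returns 1.200 to the group as a whole (0.3000 to each of 4 players), which exceeds 1, so the social optimum is full contribution: group total = 1.200 × 116 = 139.20.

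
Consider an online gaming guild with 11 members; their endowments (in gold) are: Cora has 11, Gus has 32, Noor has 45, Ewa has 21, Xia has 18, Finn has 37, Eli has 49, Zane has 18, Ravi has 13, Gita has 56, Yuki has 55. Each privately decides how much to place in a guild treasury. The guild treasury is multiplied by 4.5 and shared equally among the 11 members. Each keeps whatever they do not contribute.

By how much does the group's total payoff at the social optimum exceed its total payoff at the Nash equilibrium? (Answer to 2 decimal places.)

The private return per contributed unit is 4.5/11 = 0.4091 < 1 for every player regardless of endowment, so the Nash equilibrium is zero contribution and the group total is Σ E_j = 11 + 32 + 45 + 21 + 18 + 37 + 49 + 18 + 13 + 56 + 55 = 355.
Each contributed unit returns 4.500 to the group, so the social optimum is full contribution by everyone: group total = 4.500 × 355 = 1597.50.
Efficiency loss = (4.500 − 1) × 355 = 1242.50.

1242.50 gold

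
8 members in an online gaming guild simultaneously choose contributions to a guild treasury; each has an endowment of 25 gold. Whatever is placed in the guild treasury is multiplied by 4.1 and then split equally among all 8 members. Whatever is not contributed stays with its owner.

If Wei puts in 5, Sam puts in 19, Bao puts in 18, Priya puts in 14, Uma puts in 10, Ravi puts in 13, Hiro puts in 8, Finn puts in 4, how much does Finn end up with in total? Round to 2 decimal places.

67.64 gold

Total contributed: 5 + 19 + 18 + 14 + 10 + 13 + 8 + 4 = 91.
Each receives 4.1 × 91 / 8 = 46.64 from the guild treasury.
Finn keeps 25 − 4 = 21, so Finn's payoff is 21 + 46.64 = 67.64.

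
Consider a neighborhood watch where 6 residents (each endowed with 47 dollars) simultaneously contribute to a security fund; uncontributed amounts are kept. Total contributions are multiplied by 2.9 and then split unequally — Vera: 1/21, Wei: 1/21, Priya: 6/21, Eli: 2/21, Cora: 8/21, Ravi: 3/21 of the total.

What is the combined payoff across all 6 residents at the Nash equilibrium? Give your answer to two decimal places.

Each unit j contributes comes back to j as 2.9 × (j's share), so j prefers to contribute only if that share exceeds 1/2.9 = 0.3448; otherwise keeping the unit dominates.
Only Cora (8/21) clears that bar, contributing 47; the remaining 5 contribute 0. Total contributed: 47.
The security fund pays out 2.9 × 47 = 136.30 in total (split across the unequal shares, but the aggregate is all that matters for the group sum).
The 5 free-riders keep 47 each, adding 235. Group total = 235 + 136.30 = 371.30.

371.30 dollars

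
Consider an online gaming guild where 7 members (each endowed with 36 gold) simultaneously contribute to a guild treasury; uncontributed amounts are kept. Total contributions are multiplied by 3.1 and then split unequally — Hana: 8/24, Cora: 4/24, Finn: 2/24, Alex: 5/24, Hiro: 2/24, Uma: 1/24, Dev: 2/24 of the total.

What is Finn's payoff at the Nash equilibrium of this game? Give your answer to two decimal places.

Each unit j contributes comes back to j as 3.1 × (j's share), so j prefers to contribute only if that share exceeds 1/3.1 = 0.3226; otherwise keeping the unit dominates.
Hana alone (share 8/24) is above the threshold, contributing 36; the remaining 6 contribute 0. Total contributed: 36.
Finn keeps 36 and receives 3.1 × 36 × 2/24 = 9.30 from the guild treasury, for a payoff of 45.30.

45.30 gold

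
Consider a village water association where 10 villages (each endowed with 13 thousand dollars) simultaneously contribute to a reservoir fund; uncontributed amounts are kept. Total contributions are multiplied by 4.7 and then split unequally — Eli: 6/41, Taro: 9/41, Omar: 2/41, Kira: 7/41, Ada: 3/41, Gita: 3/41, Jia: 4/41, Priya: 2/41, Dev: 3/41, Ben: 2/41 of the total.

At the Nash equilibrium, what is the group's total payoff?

Each unit j contributes comes back to j as 4.7 × (j's share), so j prefers to contribute only if that share exceeds 1/4.7 = 0.2128; otherwise keeping the unit dominates.
Taro alone (share 9/41) is above the threshold, contributing 13; the remaining 9 contribute 0. Total contributed: 13.
The reservoir fund pays out 4.7 × 13 = 61.10 in total (split across the unequal shares, but the aggregate is all that matters for the group sum).
The 9 free-riders keep 13 each, adding 117. Group total = 117 + 61.10 = 178.10.

178.10 thousand dollars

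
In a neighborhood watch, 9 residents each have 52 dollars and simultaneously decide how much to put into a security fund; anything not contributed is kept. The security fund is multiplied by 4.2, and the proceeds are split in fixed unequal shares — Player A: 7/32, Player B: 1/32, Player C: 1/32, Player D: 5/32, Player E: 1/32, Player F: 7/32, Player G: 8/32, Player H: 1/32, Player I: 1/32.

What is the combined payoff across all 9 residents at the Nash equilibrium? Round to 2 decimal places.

Player j's private return per contributed unit is 4.2 × (j's share). Contributing is weakly dominant for j when that share is at least 1/4.2 = 0.2381, and contributing 0 is dominant otherwise.
Player G alone (share 8/32) is above the threshold, contributing 52; the remaining 8 contribute 0. Total contributed: 52.
The security fund pays out 4.2 × 52 = 218.40 in total (split across the unequal shares, but the aggregate is all that matters for the group sum).
The 8 free-riders keep 52 each, adding 416. Group total = 416 + 218.40 = 634.40.

634.40 dollars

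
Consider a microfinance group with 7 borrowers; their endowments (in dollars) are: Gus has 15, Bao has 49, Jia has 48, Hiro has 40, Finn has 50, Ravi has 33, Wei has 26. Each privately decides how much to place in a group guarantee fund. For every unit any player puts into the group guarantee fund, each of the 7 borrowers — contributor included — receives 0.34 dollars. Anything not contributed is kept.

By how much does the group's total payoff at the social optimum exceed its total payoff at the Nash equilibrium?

360.18 dollars

The private return per contributed unit is 0.34 < 1 for everyone, so the Nash equilibrium is zero contribution and the group total is Σ E_j = 15 + 49 + 48 + 40 + 50 + 33 + 26 = 261.
Each contributed unit returns 2.380 to the group, so the social optimum is full contribution by everyone: group total = 2.380 × 261 = 621.18.
Efficiency loss = (2.380 − 1) × 261 = 360.18.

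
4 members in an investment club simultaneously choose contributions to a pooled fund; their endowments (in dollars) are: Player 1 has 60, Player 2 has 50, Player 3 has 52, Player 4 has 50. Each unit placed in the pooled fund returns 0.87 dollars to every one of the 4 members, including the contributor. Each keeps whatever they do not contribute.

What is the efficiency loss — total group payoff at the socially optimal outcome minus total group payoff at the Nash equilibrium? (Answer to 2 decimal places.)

The private return per contributed unit is 0.87 < 1 for everyone, so the Nash equilibrium is zero contribution and the group total is Σ E_j = 60 + 50 + 52 + 50 = 212.
Each contributed unit returns 3.480 to the group, so the social optimum is full contribution by everyone: group total = 3.480 × 212 = 737.76.
Efficiency loss = (3.480 − 1) × 212 = 525.76.

525.76 dollars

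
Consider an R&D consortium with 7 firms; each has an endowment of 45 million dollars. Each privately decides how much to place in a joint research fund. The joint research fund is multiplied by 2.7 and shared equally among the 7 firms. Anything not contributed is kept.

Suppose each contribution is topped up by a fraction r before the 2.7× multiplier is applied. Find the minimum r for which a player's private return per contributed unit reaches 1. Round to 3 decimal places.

With matching at rate r, one contributed unit becomes (1 + r) in the joint research fund and returns 2.7 × (1 + r) / 7 to the contributor.
Setting this equal to 1: 1 + r = 7/2.7 = 2.5926.
So the minimum matching rate is r = 2.5926 − 1 = 1.593.

1.593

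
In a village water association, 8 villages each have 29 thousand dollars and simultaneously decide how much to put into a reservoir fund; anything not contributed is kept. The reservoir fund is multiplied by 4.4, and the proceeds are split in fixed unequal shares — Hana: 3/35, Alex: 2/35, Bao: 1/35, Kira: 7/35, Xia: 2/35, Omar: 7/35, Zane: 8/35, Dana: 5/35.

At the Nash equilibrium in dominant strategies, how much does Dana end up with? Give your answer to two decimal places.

47.23 thousand dollars

A player with share s gets back 4.4·s per unit contributed, so full contribution is dominant for anyone with s > 1/4.4 = 0.2273 and zero contribution is dominant for anyone below.
Only Zane (8/35) clears that bar, contributing 29; the remaining 7 contribute 0. Total contributed: 29.
Dana keeps 29 and receives 4.4 × 29 × 5/35 = 18.23 from the reservoir fund, for a payoff of 47.23.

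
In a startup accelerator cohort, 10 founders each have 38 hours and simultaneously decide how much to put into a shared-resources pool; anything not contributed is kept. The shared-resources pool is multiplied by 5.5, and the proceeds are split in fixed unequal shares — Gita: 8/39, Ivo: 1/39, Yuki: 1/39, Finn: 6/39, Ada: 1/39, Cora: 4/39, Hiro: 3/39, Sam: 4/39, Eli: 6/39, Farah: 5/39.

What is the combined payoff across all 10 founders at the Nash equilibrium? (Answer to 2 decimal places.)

551.00 hours

Each unit j contributes comes back to j as 5.5 × (j's share), so j prefers to contribute only if that share exceeds 1/5.5 = 0.1818; otherwise keeping the unit dominates.
The only share above 0.1818 is Gita's 8/39, contributing 38; the remaining 9 contribute 0. Total contributed: 38.
The shared-resources pool pays out 5.5 × 38 = 209.00 in total (split across the unequal shares, but the aggregate is all that matters for the group sum).
The 9 free-riders keep 38 each, adding 342. Group total = 342 + 209.00 = 551.00.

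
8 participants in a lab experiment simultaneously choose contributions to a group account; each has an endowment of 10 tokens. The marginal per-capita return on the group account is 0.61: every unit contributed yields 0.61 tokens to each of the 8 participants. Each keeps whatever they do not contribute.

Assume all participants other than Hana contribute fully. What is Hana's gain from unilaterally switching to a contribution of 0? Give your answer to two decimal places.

Switching from a contribution of 10 to 0 lets Hana keep an extra 10 tokens, but lowers the group account by 10, which costs Hana their own share of that drop: 0.61 × 10 = 6.10.
Net gain = 10 − 6.10 = 3.90. The private return per contributed unit (0.61) is below 1, so free-riding is indeed the best response regardless of what the others do.

3.90 tokens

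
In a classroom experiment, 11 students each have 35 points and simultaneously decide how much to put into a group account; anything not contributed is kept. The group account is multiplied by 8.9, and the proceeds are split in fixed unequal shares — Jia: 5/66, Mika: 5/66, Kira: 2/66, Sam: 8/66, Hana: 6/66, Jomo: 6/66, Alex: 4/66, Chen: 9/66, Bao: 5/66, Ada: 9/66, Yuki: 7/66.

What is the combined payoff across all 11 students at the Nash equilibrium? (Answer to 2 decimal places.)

1214.50 points

For player j, contributing a unit is worthwhile iff 8.9 × (j's share) ≥ 1, i.e. iff j's share is at least 0.1124.
Sam, Chen and Ada are above the threshold, contributing 35 each; the remaining 8 contribute 0. Total contributed: 105.
The group account pays out 8.9 × 105 = 934.50 in total (split across the unequal shares, but the aggregate is all that matters for the group sum).
The 8 free-riders keep 35 each, adding 280. Group total = 280 + 934.50 = 1214.50.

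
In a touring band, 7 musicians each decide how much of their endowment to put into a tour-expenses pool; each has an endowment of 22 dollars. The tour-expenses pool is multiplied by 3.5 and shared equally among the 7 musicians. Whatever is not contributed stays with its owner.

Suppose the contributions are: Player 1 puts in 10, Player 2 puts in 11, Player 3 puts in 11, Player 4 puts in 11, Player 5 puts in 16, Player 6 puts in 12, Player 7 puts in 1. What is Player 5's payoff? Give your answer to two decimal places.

42.00 dollars

Total contributed: 10 + 11 + 11 + 11 + 16 + 12 + 1 = 72.
Each receives 3.5 × 72 / 7 = 36.00 from the tour-expenses pool.
Player 5 keeps 22 − 16 = 6, so Player 5's payoff is 6 + 36.00 = 42.00.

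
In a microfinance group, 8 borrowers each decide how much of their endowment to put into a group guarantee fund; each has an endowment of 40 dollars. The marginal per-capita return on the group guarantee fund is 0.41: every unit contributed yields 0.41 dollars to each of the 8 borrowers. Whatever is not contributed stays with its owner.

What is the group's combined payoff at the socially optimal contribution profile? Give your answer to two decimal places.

Each contributed unit returns 3.280 to the group as a whole (0.41 to each of 8 players), which exceeds 1, so the social optimum is full contribution: group total = 3.280 × 320 = 1049.60.

1049.60 dollars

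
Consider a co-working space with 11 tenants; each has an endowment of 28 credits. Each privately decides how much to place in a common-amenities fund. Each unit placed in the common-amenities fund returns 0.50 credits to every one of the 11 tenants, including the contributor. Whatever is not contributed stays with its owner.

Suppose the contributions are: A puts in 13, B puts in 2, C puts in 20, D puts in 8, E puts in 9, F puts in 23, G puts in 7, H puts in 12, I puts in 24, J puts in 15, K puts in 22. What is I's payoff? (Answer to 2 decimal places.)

81.50 credits

Total contributed: 13 + 2 + 20 + 8 + 9 + 23 + 7 + 12 + 24 + 15 + 22 = 155.
Each receives 0.50 × 155 = 77.50 from the common-amenities fund.
I keeps 28 − 24 = 4, so I's payoff is 4 + 77.50 = 81.50.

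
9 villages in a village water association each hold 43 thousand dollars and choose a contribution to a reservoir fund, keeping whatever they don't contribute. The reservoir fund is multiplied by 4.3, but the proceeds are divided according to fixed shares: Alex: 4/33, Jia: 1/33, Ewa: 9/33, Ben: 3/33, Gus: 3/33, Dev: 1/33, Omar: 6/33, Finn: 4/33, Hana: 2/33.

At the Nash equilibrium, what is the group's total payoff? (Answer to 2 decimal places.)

528.90 thousand dollars

A player with share s gets back 4.3·s per unit contributed, so full contribution is dominant for anyone with s > 1/4.3 = 0.2326 and zero contribution is dominant for anyone below.
Only Ewa (9/33) clears that bar, contributing 43; the remaining 8 contribute 0. Total contributed: 43.
The reservoir fund pays out 4.3 × 43 = 184.90 in total (split across the unequal shares, but the aggregate is all that matters for the group sum).
The 8 free-riders keep 43 each, adding 344. Group total = 344 + 184.90 = 528.90.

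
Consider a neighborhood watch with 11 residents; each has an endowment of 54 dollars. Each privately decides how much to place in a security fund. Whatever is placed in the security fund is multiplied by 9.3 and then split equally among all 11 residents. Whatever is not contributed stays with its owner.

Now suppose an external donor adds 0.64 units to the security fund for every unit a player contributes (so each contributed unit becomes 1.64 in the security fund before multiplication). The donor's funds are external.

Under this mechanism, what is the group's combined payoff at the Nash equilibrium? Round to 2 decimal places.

With the mechanism, a contributed unit returns 9.3 × 1.64 / 11 = 1.3865 per unit of net cost to the contributor — now above 1 — so contributing fully is weakly dominant for every player.
At the Nash equilibrium everyone contributes 54. Group total payoff = 9.3 × 1.64 × 594 = 9059.69.

9059.69 dollars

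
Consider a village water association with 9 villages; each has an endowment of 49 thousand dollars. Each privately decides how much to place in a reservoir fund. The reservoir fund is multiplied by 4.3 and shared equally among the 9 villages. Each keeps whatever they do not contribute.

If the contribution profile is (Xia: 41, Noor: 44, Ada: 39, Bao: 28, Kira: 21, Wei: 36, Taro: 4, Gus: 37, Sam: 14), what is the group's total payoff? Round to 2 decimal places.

1312.20 thousand dollars

Total contributed: 41 + 44 + 39 + 28 + 21 + 36 + 4 + 37 + 14 = 264; total kept: 9 × 49 − 264 = 177.
The reservoir fund pays out 4.3 × 264 = 1135.20 in aggregate.
Group total = 177 + 1135.20 = 1312.20.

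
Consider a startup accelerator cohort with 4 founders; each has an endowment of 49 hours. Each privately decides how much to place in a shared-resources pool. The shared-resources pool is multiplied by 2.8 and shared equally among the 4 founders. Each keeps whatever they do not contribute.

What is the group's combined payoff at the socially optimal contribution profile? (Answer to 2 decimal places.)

Each contributed unit returns 2.800 to the group as a whole (0.7000 to each of 4 players), which exceeds 1, so the social optimum is full contribution: group total = 2.800 × 196 = 548.80.

548.80 hours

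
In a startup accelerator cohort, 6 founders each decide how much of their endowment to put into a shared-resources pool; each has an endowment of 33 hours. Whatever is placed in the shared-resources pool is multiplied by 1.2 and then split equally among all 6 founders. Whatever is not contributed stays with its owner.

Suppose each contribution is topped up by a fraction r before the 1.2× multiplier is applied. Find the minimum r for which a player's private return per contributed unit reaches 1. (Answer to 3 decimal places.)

With matching at rate r, one contributed unit becomes (1 + r) in the shared-resources pool and returns 1.2 × (1 + r) / 6 to the contributor.
Setting this equal to 1: 1 + r = 6/1.2 = 5.0000.
So the minimum matching rate is r = 5.0000 − 1 = 4.000.

4.000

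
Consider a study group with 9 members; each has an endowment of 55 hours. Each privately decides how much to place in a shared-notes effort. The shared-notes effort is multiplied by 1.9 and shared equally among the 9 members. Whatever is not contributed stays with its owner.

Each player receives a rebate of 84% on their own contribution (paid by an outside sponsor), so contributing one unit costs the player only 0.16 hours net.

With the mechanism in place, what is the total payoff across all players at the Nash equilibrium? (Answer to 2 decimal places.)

1356.30 hours

The effective private return per unit is now (1.9/9) / 0.16 = 1.3194 > 1, so every player's dominant strategy flips to full contribution.
At the Nash equilibrium everyone contributes 55. Group total payoff = 9 × (55 × 0.84 + 1.9 × 55) = 1356.30.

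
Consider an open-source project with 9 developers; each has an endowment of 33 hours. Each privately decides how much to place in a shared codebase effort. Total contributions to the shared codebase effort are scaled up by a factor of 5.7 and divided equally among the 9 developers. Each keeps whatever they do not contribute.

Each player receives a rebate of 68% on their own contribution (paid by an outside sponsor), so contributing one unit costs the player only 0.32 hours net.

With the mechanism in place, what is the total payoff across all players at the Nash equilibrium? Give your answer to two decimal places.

Under the mechanism each unit contributed yields (5.7/9) / 0.32 = 1.9792 back to its contributor per unit of net cost, which exceeds 1, making full contribution the dominant choice for everyone.
At the Nash equilibrium everyone contributes 33. Group total payoff = 9 × (33 × 0.68 + 5.7 × 33) = 1894.86.

1894.86 hours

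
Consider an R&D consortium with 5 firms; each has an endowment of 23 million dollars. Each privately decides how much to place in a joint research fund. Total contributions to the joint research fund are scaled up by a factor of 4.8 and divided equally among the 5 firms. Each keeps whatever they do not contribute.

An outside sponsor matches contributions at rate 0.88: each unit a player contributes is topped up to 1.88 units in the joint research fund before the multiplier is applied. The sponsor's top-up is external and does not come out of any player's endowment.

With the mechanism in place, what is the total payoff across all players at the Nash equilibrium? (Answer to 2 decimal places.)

1037.76 million dollars

Under the mechanism each unit contributed yields 4.8 × 1.88 / 5 = 1.8048 back to its contributor per unit of net cost, which exceeds 1, making full contribution the dominant choice for everyone.
At the Nash equilibrium everyone contributes 23. Group total payoff = 4.8 × 1.88 × 115 = 1037.76.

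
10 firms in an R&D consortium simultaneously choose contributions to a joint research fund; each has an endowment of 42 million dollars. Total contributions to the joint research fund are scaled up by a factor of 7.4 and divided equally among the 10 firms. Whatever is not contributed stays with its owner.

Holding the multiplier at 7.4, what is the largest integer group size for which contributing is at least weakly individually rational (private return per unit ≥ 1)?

7

Private return per unit is 7.4/(group size), which is ≥ 1 whenever the group size is ≤ 7.4.
The largest such integer is 7.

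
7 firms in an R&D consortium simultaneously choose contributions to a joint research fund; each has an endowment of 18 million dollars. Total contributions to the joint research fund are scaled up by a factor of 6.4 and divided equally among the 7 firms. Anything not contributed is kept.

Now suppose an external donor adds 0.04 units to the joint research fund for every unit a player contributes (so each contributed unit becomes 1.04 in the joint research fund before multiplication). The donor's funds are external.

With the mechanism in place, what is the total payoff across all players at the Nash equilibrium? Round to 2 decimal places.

Even with the mechanism, each unit contributed returns only 6.4 × 1.04 / 7 = 0.9509 per unit of net cost, so contributing nothing is still dominant.
Everyone keeps their endowment and the group total is 7 × 18 = 126.

126.00 million dollars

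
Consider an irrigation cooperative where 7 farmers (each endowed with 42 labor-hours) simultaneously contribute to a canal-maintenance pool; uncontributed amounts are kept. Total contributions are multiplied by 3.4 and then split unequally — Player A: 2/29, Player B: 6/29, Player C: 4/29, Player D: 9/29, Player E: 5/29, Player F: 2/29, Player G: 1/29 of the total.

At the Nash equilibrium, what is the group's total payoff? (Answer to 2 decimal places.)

394.80 labor-hours

A player with share s gets back 3.4·s per unit contributed, so full contribution is dominant for anyone with s > 1/3.4 = 0.2941 and zero contribution is dominant for anyone below.
Only Player D (9/29) clears that bar, contributing 42; the remaining 6 contribute 0. Total contributed: 42.
The canal-maintenance pool pays out 3.4 × 42 = 142.80 in total (split across the unequal shares, but the aggregate is all that matters for the group sum).
The 6 free-riders keep 42 each, adding 252. Group total = 252 + 142.80 = 394.80.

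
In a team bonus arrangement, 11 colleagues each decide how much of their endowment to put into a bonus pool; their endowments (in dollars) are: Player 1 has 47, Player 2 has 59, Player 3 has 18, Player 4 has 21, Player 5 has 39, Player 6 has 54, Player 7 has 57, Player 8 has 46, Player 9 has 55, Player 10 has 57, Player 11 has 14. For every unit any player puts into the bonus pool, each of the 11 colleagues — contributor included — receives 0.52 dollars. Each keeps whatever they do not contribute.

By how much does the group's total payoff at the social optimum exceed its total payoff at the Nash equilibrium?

The private return per contributed unit is 0.52 < 1 for everyone, so the Nash equilibrium is zero contribution and the group total is Σ E_j = 47 + 59 + 18 + 21 + 39 + 54 + 57 + 46 + 55 + 57 + 14 = 467.
Each contributed unit returns 5.720 to the group, so the social optimum is full contribution by everyone: group total = 5.720 × 467 = 2671.24.
Efficiency loss = (5.720 − 1) × 467 = 2204.24.

2204.24 dollars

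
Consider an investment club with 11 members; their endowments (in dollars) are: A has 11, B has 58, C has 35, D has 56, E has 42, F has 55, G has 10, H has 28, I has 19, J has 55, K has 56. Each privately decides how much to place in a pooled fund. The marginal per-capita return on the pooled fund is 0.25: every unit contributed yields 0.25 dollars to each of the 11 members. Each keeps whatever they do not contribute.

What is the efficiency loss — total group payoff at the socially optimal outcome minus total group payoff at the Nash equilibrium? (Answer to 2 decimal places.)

The private return per contributed unit is 0.25 < 1 for everyone, so the Nash equilibrium is zero contribution and the group total is Σ E_j = 11 + 58 + 35 + 56 + 42 + 55 + 10 + 28 + 19 + 55 + 56 = 425.
Each contributed unit returns 2.750 to the group, so the social optimum is full contribution by everyone: group total = 2.750 × 425 = 1168.75.
Efficiency loss = (2.750 − 1) × 425 = 743.75.

743.75 dollars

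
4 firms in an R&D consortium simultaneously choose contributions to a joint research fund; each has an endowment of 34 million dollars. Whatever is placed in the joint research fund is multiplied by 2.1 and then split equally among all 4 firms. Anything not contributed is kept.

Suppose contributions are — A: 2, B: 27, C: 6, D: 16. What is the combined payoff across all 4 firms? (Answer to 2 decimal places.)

Total contributed: 2 + 27 + 6 + 16 = 51; total kept: 4 × 34 − 51 = 85.
The joint research fund pays out 2.1 × 51 = 107.10 in aggregate.
Group total = 85 + 107.10 = 192.10.

192.10 million dollars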